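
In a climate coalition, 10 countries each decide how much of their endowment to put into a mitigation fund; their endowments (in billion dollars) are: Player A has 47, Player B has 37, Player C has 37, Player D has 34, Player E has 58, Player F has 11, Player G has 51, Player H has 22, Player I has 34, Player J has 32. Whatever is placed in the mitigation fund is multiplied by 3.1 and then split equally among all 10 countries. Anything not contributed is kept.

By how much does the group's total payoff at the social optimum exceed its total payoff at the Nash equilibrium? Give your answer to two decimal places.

The private return per contributed unit is 3.1/10 = 0.3100 < 1 for every player regardless of endowment, so the Nash equilibrium is zero contribution and the group total is Σ E_j = 47 + 37 + 37 + 34 + 58 + 11 + 51 + 22 + 34 + 32 = 363.
Each contributed unit returns 3.100 to the group, so the social optimum is full contribution by everyone: group total = 3.100 × 363 = 1125.30.
Efficiency loss = (3.100 − 1) × 363 = 762.30.

762.30 billion dollars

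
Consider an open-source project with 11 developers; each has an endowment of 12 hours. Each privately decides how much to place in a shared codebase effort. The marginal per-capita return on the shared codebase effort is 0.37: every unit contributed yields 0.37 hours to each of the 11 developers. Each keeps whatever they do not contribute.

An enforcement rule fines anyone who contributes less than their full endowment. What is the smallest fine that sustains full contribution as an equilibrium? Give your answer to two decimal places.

Given the others contribute fully, the best deviation is to contribute 0 (any partial contribution still incurs the fine and gives up units whose private return 0.37 is below 1).
Deviating from 12 to 0 saves 12 hours but forfeits the deviator's share of the drop in the shared codebase effort: 0.37 × 12 = 4.44.
So the deviation gain is 12 − 4.44 = 7.56, and the fine must be at least 7.56 hours to wipe it out.

7.56 hours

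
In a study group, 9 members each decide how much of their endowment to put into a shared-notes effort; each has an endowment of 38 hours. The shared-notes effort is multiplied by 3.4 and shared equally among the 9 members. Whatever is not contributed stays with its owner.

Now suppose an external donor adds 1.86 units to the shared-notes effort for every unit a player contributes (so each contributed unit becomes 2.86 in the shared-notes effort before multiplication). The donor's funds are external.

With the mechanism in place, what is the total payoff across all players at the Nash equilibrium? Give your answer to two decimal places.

With the mechanism, a contributed unit returns 3.4 × 2.86 / 9 = 1.0804 per unit of net cost to the contributor — now above 1 — so contributing fully is weakly dominant for every player.
At the Nash equilibrium everyone contributes 38. Group total payoff = 3.4 × 2.86 × 342 = 3325.61.

3325.61 hours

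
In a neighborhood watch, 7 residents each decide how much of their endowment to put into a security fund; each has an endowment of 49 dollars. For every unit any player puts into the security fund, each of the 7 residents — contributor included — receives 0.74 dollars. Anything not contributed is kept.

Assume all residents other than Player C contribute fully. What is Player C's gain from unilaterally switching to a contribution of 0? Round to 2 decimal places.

Switching from a contribution of 49 to 0 lets Player C keep an extra 49 dollars, but lowers the security fund by 49, which costs Player C their own share of that drop: 0.74 × 49 = 36.26.
Net gain = 49 − 36.26 = 12.74. The private return per contributed unit (0.74) is below 1, so free-riding is indeed the best response regardless of what the others do.

12.74 dollars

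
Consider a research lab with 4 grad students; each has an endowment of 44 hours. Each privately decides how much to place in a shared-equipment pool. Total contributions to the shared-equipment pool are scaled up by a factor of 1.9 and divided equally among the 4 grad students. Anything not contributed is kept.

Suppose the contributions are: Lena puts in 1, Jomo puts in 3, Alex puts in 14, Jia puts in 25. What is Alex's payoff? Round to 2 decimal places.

Total contributed: 1 + 3 + 14 + 25 = 43.
Each receives 1.9 × 43 / 4 = 20.43 from the shared-equipment pool.
Alex keeps 44 − 14 = 30, so Alex's payoff is 30 + 20.43 = 50.43.

50.43 hours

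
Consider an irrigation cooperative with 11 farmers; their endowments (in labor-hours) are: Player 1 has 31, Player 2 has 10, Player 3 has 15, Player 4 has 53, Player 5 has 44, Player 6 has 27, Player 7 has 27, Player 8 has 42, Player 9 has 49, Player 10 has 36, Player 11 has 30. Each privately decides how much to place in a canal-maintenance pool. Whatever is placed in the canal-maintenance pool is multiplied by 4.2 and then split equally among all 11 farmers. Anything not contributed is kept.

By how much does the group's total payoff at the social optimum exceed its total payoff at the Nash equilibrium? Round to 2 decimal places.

1164.80 labor-hours

The private return per contributed unit is 4.2/11 = 0.3818 < 1 for every player regardless of endowment, so the Nash equilibrium is zero contribution and the group total is Σ E_j = 31 + 10 + 15 + 53 + 44 + 27 + 27 + 42 + 49 + 36 + 30 = 364.
Each contributed unit returns 4.200 to the group, so the social optimum is full contribution by everyone: group total = 4.200 × 364 = 1528.80.
Efficiency loss = (4.200 − 1) × 364 = 1164.80.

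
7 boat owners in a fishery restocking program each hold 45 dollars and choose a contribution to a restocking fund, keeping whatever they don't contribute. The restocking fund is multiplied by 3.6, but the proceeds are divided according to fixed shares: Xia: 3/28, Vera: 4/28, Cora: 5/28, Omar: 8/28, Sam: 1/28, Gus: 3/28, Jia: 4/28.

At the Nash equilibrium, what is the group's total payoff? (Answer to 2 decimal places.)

432.00 dollars

Each unit j contributes comes back to j as 3.6 × (j's share), so j prefers to contribute only if that share exceeds 1/3.6 = 0.2778; otherwise keeping the unit dominates.
The only share above 0.2778 is Omar's 8/28, contributing 45; the remaining 6 contribute 0. Total contributed: 45.
The restocking fund pays out 3.6 × 45 = 162.00 in total (split across the unequal shares, but the aggregate is all that matters for the group sum).
The 6 free-riders keep 45 each, adding 270. Group total = 270 + 162.00 = 432.00.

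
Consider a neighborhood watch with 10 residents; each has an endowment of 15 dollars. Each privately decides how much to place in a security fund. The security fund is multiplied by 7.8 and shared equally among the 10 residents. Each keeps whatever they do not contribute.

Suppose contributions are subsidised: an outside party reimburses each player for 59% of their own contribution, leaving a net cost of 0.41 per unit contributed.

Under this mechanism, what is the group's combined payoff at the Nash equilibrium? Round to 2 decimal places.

1258.50 dollars

With the mechanism, a contributed unit returns (7.8/10) / 0.41 = 1.9024 per unit of net cost to the contributor — now above 1 — so contributing fully is weakly dominant for every player.
So the Nash equilibrium is full contribution by all 10; the group earns 10 × (15 × 0.59 + 7.8 × 15) = 1258.50.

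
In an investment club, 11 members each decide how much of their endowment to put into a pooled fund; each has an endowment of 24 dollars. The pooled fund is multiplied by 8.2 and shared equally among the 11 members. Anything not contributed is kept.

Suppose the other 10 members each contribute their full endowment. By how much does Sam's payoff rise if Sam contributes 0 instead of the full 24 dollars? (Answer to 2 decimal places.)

6.11 dollars

Switching from a contribution of 24 to 0 lets Sam keep an extra 24 dollars, but lowers the pooled fund by 24, which costs Sam their own share of that drop: 8.2/11 × 24 = 17.89.
Net gain = 24 − 17.89 = 6.11. The private return per contributed unit (0.7455) is below 1, so free-riding is indeed the best response regardless of what the others do.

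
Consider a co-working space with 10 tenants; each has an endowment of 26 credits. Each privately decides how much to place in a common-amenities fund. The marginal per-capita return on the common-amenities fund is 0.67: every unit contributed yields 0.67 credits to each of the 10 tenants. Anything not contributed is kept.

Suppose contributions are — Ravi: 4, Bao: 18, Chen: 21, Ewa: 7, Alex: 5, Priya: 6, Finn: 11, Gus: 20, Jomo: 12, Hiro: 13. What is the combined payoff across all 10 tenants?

926.90 credits

Total contributed: 4 + 18 + 21 + 7 + 5 + 6 + 11 + 20 + 12 + 13 = 117; total kept: 10 × 26 − 117 = 143.
The common-amenities fund pays out 0.67 × 10 × 117 = 783.90 in aggregate.
Group total = 143 + 783.90 = 926.90.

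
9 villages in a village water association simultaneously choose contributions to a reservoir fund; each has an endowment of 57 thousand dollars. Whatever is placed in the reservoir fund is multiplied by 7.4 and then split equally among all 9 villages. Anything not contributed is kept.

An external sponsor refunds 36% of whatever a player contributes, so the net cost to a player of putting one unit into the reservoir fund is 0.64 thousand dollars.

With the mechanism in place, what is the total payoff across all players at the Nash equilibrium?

3980.88 thousand dollars

The effective private return per unit is now (7.4/9) / 0.64 = 1.2847 > 1, so every player's dominant strategy flips to full contribution.
So the Nash equilibrium is full contribution by all 9; the group earns 9 × (57 × 0.36 + 7.4 × 57) = 3980.88.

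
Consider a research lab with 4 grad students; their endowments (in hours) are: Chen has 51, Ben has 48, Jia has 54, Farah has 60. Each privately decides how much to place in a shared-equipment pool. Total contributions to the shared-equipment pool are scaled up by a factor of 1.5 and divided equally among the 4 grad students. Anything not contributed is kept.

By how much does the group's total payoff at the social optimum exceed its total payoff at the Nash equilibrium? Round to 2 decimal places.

The private return per contributed unit is 1.5/4 = 0.3750 < 1 for every player regardless of endowment, so the Nash equilibrium is zero contribution and the group total is Σ E_j = 51 + 48 + 54 + 60 = 213.
Each contributed unit returns 1.500 to the group, so the social optimum is full contribution by everyone: group total = 1.500 × 213 = 319.50.
Efficiency loss = (1.500 − 1) × 213 = 106.50.

106.50 hours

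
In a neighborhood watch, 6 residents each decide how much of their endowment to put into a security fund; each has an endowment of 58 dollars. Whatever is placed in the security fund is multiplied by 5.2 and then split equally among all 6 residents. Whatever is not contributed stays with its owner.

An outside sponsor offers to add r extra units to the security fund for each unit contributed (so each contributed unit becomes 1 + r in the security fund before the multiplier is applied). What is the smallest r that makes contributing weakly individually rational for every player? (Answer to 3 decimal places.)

With matching at rate r, one contributed unit becomes (1 + r) in the security fund and returns 5.2 × (1 + r) / 6 to the contributor.
Setting this equal to 1: 1 + r = 6/5.2 = 1.1538.
So the minimum matching rate is r = 1.1538 − 1 = 0.154.

0.154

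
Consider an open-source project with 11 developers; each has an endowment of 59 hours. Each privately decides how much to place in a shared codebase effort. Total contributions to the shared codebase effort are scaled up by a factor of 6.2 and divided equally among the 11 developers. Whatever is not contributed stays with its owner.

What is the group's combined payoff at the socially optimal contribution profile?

4023.80 hours

Each contributed unit returns 6.200 to the group as a whole (0.5636 to each of 11 players), which exceeds 1, so the social optimum is full contribution: group total = 6.200 × 649 = 4023.80.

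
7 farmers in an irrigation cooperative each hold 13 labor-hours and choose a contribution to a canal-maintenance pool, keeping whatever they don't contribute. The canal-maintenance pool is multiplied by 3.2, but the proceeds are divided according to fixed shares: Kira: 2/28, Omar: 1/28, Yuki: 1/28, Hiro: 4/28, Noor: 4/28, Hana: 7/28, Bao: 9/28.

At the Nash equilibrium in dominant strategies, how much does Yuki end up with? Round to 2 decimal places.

Each unit j contributes comes back to j as 3.2 × (j's share), so j prefers to contribute only if that share exceeds 1/3.2 = 0.3125; otherwise keeping the unit dominates.
Bao alone (share 9/28) is above the threshold, contributing 13; the remaining 6 contribute 0. Total contributed: 13.
Yuki keeps 13 and receives 3.2 × 13 × 1/28 = 1.49 from the canal-maintenance pool, for a payoff of 14.49.

14.49 labor-hours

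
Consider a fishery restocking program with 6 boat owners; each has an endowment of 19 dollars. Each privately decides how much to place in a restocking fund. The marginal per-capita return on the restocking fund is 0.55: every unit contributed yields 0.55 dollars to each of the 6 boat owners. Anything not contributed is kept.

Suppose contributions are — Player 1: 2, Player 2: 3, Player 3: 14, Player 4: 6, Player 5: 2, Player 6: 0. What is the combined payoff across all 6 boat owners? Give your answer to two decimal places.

176.10 dollars

Total contributed: 2 + 3 + 14 + 6 + 2 + 0 = 27; total kept: 6 × 19 − 27 = 87.
The restocking fund pays out 0.55 × 6 × 27 = 89.10 in aggregate.
Group total = 87 + 89.10 = 176.10.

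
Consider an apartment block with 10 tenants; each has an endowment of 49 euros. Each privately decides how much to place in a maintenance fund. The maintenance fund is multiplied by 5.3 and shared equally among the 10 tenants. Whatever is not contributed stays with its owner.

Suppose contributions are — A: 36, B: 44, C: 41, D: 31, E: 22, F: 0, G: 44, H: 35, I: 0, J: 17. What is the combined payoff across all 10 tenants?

1651.00 euros

Total contributed: 36 + 44 + 41 + 31 + 22 + 0 + 44 + 35 + 0 + 17 = 270; total kept: 10 × 49 − 270 = 220.
The maintenance fund pays out 5.3 × 270 = 1431.00 in aggregate.
Group total = 220 + 1431.00 = 1651.00.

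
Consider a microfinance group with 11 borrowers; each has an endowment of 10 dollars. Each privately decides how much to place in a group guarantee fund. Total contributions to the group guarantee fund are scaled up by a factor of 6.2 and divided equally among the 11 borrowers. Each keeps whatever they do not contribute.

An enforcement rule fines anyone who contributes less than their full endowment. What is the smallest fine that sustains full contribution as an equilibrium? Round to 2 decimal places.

Given the others contribute fully, the best deviation is to contribute 0 (any partial contribution still incurs the fine and gives up units whose private return 0.5636 is below 1).
Deviating from 10 to 0 saves 10 dollars but forfeits the deviator's share of the drop in the group guarantee fund: 6.2/11 × 10 = 5.64.
So the deviation gain is 10 − 5.64 = 4.36, and the fine must be at least 4.36 dollars to wipe it out.

4.36 dollars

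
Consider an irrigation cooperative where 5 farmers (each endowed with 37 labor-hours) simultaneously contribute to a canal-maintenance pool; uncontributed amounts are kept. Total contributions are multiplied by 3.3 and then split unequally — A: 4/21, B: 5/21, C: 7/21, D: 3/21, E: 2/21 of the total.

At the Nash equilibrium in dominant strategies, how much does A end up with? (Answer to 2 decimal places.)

Each unit j contributes comes back to j as 3.3 × (j's share), so j prefers to contribute only if that share exceeds 1/3.3 = 0.3030; otherwise keeping the unit dominates.
Only C (7/21) clears that bar, contributing 37; the remaining 4 contribute 0. Total contributed: 37.
A keeps 37 and receives 3.3 × 37 × 4/21 = 23.26 from the canal-maintenance pool, for a payoff of 60.26.

60.26 labor-hours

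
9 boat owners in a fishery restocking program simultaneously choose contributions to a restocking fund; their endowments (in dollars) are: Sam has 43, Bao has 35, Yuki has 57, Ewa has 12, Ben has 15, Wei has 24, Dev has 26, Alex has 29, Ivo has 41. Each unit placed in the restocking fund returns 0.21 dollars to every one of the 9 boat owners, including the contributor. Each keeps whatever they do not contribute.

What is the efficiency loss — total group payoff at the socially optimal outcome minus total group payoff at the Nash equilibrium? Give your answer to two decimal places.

The private return per contributed unit is 0.21 < 1 for everyone, so the Nash equilibrium is zero contribution and the group total is Σ E_j = 43 + 35 + 57 + 12 + 15 + 24 + 26 + 29 + 41 = 282.
Each contributed unit returns 1.890 to the group, so the social optimum is full contribution by everyone: group total = 1.890 × 282 = 532.98.
Efficiency loss = (1.890 − 1) × 282 = 250.98.

250.98 dollars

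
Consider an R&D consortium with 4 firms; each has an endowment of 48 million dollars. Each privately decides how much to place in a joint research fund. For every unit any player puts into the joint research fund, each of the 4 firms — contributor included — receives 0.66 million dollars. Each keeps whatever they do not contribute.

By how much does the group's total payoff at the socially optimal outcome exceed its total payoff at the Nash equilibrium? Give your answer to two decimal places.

314.88 million dollars

The private return per contributed unit is 0.66 < 1, so contributing 0 is dominant for every player. At the Nash equilibrium everyone keeps their 48, and the group total is 4 × 48 = 192.
Each contributed unit returns 2.640 to the group as a whole (0.66 to each of 4 players), which exceeds 1, so the social optimum is full contribution: group total = 2.640 × 192 = 506.88.
Efficiency loss = 506.88 − 192 = 314.88.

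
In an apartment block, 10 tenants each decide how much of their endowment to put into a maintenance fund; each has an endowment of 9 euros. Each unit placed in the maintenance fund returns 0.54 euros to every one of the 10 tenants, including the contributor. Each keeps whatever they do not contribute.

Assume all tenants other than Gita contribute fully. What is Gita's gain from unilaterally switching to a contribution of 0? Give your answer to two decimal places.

Switching from a contribution of 9 to 0 lets Gita keep an extra 9 euros, but lowers the maintenance fund by 9, which costs Gita their own share of that drop: 0.54 × 9 = 4.86.
Net gain = 9 − 4.86 = 4.14. The private return per contributed unit (0.54) is below 1, so free-riding is indeed the best response regardless of what the others do.

4.14 euros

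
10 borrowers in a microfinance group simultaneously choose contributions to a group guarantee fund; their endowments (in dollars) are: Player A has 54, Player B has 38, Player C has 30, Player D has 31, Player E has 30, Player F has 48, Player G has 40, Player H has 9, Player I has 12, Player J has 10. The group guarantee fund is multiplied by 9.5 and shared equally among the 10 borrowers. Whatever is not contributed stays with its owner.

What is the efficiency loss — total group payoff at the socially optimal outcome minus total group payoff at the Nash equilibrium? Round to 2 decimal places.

2567.00 dollars

The private return per contributed unit is 9.5/10 = 0.9500 < 1 for every player regardless of endowment, so the Nash equilibrium is zero contribution and the group total is Σ E_j = 54 + 38 + 30 + 31 + 30 + 48 + 40 + 9 + 12 + 10 = 302.
Each contributed unit returns 9.500 to the group, so the social optimum is full contribution by everyone: group total = 9.500 × 302 = 2869.00.
Efficiency loss = (9.500 − 1) × 302 = 2567.00.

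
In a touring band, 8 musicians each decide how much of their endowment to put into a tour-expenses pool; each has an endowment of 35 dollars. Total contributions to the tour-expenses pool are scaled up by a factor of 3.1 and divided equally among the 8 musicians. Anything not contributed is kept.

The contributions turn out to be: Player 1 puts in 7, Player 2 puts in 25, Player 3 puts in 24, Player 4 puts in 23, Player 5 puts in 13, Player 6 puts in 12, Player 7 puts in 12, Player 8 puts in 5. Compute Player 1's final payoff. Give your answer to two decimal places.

74.89 dollars

Total contributed: 7 + 25 + 24 + 23 + 13 + 12 + 12 + 5 = 121.
Each receives 3.1 × 121 / 8 = 46.89 from the tour-expenses pool.
Player 1 keeps 35 − 7 = 28, so Player 1's payoff is 28 + 46.89 = 74.89.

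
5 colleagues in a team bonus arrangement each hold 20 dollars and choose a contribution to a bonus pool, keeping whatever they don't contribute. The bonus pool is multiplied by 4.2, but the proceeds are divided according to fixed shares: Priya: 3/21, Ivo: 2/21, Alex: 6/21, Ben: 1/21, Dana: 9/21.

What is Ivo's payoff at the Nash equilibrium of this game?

36.00 dollars

Each unit j contributes comes back to j as 4.2 × (j's share), so j prefers to contribute only if that share exceeds 1/4.2 = 0.2381; otherwise keeping the unit dominates.
Alex and Dana clear that bar, contributing 20 each; the remaining 3 contribute 0. Total contributed: 40.
Ivo keeps 20 and receives 4.2 × 40 × 2/21 = 16.00 from the bonus pool, for a payoff of 36.00.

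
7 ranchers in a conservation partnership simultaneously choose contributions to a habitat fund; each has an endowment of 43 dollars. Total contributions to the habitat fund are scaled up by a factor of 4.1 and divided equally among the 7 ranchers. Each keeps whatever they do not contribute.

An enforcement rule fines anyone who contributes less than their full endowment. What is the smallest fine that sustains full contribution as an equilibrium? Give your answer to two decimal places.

17.81 dollars

Given the others contribute fully, the best deviation is to contribute 0 (any partial contribution still incurs the fine and gives up units whose private return 0.5857 is below 1).
Deviating from 43 to 0 saves 43 dollars but forfeits the deviator's share of the drop in the habitat fund: 4.1/7 × 43 = 25.19.
So the deviation gain is 43 − 25.19 = 17.81, and the fine must be at least 17.81 dollars to wipe it out.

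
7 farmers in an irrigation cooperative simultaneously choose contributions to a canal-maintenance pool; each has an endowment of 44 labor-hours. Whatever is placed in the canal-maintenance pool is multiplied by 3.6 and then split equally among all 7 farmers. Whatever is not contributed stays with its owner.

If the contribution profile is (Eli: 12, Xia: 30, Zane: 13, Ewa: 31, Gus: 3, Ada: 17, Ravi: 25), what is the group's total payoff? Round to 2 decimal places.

648.60 labor-hours

Total contributed: 12 + 30 + 13 + 31 + 3 + 17 + 25 = 131; total kept: 7 × 44 − 131 = 177.
The canal-maintenance pool pays out 3.6 × 131 = 471.60 in aggregate.
Group total = 177 + 471.60 = 648.60.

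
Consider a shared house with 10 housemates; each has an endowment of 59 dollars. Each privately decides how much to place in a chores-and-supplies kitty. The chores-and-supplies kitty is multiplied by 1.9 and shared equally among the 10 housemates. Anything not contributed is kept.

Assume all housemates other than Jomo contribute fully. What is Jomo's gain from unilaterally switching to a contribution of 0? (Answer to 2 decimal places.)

Switching from a contribution of 59 to 0 lets Jomo keep an extra 59 dollars, but lowers the chores-and-supplies kitty by 59, which costs Jomo their own share of that drop: 1.9/10 × 59 = 11.21.
Net gain = 59 − 11.21 = 47.79. The private return per contributed unit (0.1900) is below 1, so free-riding is indeed the best response regardless of what the others do.

47.79 dollars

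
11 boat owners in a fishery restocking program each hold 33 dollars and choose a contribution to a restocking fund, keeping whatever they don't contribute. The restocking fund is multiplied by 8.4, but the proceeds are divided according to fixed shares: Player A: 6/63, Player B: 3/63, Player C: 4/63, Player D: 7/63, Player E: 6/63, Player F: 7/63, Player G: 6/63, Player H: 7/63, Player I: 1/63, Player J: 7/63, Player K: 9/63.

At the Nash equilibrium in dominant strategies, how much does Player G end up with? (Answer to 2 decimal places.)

Player j's private return per contributed unit is 8.4 × (j's share). Contributing is weakly dominant for j when that share is at least 1/8.4 = 0.1190, and contributing 0 is dominant otherwise.
Player K alone (share 9/63) is above the threshold, contributing 33; the remaining 10 contribute 0. Total contributed: 33.
Player G keeps 33 and receives 8.4 × 33 × 6/63 = 26.40 from the restocking fund, for a payoff of 59.40.

59.40 dollars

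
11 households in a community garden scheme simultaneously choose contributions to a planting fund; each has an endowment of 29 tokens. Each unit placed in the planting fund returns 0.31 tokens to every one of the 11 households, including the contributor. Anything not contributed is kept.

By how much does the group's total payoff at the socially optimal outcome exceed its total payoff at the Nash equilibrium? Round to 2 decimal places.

The private return per contributed unit is 0.31 < 1, so contributing 0 is dominant for every player. At the Nash equilibrium everyone keeps their 29, and the group total is 11 × 29 = 319.
Each contributed unit returns 3.410 to the group as a whole (0.31 to each of 11 players), which exceeds 1, so the social optimum is full contribution: group total = 3.410 × 319 = 1087.79.
Efficiency loss = 1087.79 − 319 = 768.79.

768.79 tokens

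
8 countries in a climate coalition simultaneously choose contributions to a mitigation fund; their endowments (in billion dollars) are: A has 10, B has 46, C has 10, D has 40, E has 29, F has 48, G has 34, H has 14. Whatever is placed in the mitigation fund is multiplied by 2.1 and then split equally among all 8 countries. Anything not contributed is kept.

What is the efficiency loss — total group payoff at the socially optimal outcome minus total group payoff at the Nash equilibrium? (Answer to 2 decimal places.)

The private return per contributed unit is 2.1/8 = 0.2625 < 1 for every player regardless of endowment, so the Nash equilibrium is zero contribution and the group total is Σ E_j = 10 + 46 + 10 + 40 + 29 + 48 + 34 + 14 = 231.
Each contributed unit returns 2.100 to the group, so the social optimum is full contribution by everyone: group total = 2.100 × 231 = 485.10.
Efficiency loss = (2.100 − 1) × 231 = 254.10.

254.10 billion dollars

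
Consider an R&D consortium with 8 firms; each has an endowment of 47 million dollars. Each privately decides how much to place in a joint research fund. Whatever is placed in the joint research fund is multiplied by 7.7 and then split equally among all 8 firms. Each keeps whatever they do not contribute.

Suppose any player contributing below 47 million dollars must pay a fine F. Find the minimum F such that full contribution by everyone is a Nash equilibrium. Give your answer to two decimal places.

Given the others contribute fully, the best deviation is to contribute 0 (any partial contribution still incurs the fine and gives up units whose private return 0.9625 is below 1).
Deviating from 47 to 0 saves 47 million dollars but forfeits the deviator's share of the drop in the joint research fund: 7.7/8 × 47 = 45.24.
So the deviation gain is 47 − 45.24 = 1.76, and the fine must be at least 1.76 million dollars to wipe it out.

1.76 million dollars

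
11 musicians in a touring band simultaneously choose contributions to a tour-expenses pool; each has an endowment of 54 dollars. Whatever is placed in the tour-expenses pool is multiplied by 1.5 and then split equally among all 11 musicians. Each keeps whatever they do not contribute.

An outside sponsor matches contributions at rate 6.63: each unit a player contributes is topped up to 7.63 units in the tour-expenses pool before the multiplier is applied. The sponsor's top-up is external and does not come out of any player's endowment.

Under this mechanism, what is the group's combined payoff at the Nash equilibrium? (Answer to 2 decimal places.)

The effective private return per unit is now 1.5 × 7.63 / 11 = 1.0405 > 1, so every player's dominant strategy flips to full contribution.
So the Nash equilibrium is full contribution by all 11; the group earns 1.5 × 7.63 × 594 = 6798.33.

6798.33 dollars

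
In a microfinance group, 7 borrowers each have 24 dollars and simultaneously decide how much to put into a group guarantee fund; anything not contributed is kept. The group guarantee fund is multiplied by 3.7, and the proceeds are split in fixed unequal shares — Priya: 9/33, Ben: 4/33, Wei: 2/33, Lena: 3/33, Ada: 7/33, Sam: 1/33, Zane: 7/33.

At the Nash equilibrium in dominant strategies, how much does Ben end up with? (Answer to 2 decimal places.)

For player j, contributing a unit is worthwhile iff 3.7 × (j's share) ≥ 1, i.e. iff j's share is at least 0.2703.
Only Priya (9/33) clears that bar, contributing 24; the remaining 6 contribute 0. Total contributed: 24.
Ben keeps 24 and receives 3.7 × 24 × 4/33 = 10.76 from the group guarantee fund, for a payoff of 34.76.

34.76 dollars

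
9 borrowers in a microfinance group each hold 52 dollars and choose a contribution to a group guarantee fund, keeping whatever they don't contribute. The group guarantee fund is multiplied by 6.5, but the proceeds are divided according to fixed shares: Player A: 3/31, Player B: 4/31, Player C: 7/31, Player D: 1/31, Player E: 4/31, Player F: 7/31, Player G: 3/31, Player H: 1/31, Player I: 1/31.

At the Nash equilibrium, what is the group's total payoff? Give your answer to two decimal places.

1040.00 dollars

Each unit j contributes comes back to j as 6.5 × (j's share), so j prefers to contribute only if that share exceeds 1/6.5 = 0.1538; otherwise keeping the unit dominates.
The shares above 0.1538 belong to Player C and Player F, contributing 52 each; the remaining 7 contribute 0. Total contributed: 104.
The group guarantee fund pays out 6.5 × 104 = 676.00 in total (split across the unequal shares, but the aggregate is all that matters for the group sum).
The 7 free-riders keep 52 each, adding 364. Group total = 364 + 676.00 = 1040.00.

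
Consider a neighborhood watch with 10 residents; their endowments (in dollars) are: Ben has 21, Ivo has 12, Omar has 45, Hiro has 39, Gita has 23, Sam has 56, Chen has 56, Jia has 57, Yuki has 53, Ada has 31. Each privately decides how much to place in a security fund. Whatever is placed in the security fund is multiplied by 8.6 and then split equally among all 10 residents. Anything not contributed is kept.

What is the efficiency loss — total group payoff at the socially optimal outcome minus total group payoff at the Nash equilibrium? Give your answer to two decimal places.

The private return per contributed unit is 8.6/10 = 0.8600 < 1 for every player regardless of endowment, so the Nash equilibrium is zero contribution and the group total is Σ E_j = 21 + 12 + 45 + 39 + 23 + 56 + 56 + 57 + 53 + 31 = 393.
Each contributed unit returns 8.600 to the group, so the social optimum is full contribution by everyone: group total = 8.600 × 393 = 3379.80.
Efficiency loss = (8.600 − 1) × 393 = 2986.80.

2986.80 dollars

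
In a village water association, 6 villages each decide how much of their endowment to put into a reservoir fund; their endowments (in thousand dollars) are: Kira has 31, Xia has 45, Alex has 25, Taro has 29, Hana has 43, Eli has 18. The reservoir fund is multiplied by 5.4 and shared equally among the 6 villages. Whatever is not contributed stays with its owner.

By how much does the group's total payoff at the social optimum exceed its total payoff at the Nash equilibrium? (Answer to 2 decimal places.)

The private return per contributed unit is 5.4/6 = 0.9000 < 1 for every player regardless of endowment, so the Nash equilibrium is zero contribution and the group total is Σ E_j = 31 + 45 + 25 + 29 + 43 + 18 = 191.
Each contributed unit returns 5.400 to the group, so the social optimum is full contribution by everyone: group total = 5.400 × 191 = 1031.40.
Efficiency loss = (5.400 − 1) × 191 = 840.40.

840.40 thousand dollars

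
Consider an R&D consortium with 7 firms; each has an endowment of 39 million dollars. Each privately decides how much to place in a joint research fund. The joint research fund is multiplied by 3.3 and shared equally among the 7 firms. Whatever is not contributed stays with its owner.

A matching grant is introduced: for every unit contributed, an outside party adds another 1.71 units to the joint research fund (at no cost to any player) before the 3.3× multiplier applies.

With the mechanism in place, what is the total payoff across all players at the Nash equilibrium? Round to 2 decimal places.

Under the mechanism each unit contributed yields 3.3 × 2.71 / 7 = 1.2776 back to its contributor per unit of net cost, which exceeds 1, making full contribution the dominant choice for everyone.
At the Nash equilibrium everyone contributes 39. Group total payoff = 3.3 × 2.71 × 273 = 2441.44.

2441.44 million dollars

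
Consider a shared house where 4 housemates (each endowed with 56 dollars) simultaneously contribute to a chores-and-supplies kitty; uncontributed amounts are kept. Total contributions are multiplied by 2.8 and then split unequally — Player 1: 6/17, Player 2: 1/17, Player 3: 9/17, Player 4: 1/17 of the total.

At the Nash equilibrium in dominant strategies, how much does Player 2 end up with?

Each unit j contributes comes back to j as 2.8 × (j's share), so j prefers to contribute only if that share exceeds 1/2.8 = 0.3571; otherwise keeping the unit dominates.
Only Player 3 (9/17) clears that bar, contributing 56; the remaining 3 contribute 0. Total contributed: 56.
Player 2 keeps 56 and receives 2.8 × 56 × 1/17 = 9.22 from the chores-and-supplies kitty, for a payoff of 65.22.

65.22 dollars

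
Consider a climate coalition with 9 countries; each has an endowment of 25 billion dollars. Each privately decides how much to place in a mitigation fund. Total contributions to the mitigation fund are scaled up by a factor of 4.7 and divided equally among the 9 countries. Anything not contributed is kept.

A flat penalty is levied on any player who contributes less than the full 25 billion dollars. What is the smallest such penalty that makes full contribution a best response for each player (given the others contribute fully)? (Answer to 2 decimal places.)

Given the others contribute fully, the best deviation is to contribute 0 (any partial contribution still incurs the fine and gives up units whose private return 0.5222 is below 1).
Deviating from 25 to 0 saves 25 billion dollars but forfeits the deviator's share of the drop in the mitigation fund: 4.7/9 × 25 = 13.06.
So the deviation gain is 25 − 13.06 = 11.94, and the fine must be at least 11.94 billion dollars to wipe it out.

11.94 billion dollars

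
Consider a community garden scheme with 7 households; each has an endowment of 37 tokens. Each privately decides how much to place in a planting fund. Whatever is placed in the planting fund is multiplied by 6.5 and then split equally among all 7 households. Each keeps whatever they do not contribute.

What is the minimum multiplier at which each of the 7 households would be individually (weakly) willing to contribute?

7

A contributed unit returns (multiplier)/7 to its contributor.
This reaches 1 exactly when the multiplier is 7.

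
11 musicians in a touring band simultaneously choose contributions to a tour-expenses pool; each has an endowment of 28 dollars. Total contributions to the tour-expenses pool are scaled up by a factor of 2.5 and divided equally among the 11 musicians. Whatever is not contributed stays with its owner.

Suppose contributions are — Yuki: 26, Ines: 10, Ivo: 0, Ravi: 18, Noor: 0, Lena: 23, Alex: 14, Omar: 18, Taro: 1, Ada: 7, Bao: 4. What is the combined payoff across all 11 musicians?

Total contributed: 26 + 10 + 0 + 18 + 0 + 23 + 14 + 18 + 1 + 7 + 4 = 121; total kept: 11 × 28 − 121 = 187.
The tour-expenses pool pays out 2.5 × 121 = 302.50 in aggregate.
Group total = 187 + 302.50 = 489.50.

489.50 dollars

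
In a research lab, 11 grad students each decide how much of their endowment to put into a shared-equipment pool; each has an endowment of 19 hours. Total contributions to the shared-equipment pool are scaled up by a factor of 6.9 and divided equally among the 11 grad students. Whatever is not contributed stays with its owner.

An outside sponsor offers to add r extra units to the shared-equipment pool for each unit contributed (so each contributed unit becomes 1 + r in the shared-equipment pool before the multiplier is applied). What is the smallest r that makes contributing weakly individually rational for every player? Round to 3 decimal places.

With matching at rate r, one contributed unit becomes (1 + r) in the shared-equipment pool and returns 6.9 × (1 + r) / 11 to the contributor.
Setting this equal to 1: 1 + r = 11/6.9 = 1.5942.
So the minimum matching rate is r = 1.5942 − 1 = 0.594.

0.594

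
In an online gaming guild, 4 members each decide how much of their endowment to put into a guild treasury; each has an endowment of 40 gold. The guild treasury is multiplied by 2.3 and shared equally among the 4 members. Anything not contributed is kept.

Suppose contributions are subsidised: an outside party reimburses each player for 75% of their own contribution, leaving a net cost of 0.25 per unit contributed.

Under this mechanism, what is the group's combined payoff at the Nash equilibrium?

488.00 gold

The effective private return per unit is now (2.3/4) / 0.25 = 2.3000 > 1, so every player's dominant strategy flips to full contribution.
At the Nash equilibrium everyone contributes 40. Group total payoff = 4 × (40 × 0.75 + 2.3 × 40) = 488.00.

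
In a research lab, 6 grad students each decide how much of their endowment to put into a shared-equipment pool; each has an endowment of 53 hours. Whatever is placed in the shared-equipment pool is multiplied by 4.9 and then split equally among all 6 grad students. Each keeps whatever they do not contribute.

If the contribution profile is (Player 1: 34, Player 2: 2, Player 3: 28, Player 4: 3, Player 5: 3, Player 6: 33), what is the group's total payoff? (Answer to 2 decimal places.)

Total contributed: 34 + 2 + 28 + 3 + 3 + 33 = 103; total kept: 6 × 53 − 103 = 215.
The shared-equipment pool pays out 4.9 × 103 = 504.70 in aggregate.
Group total = 215 + 504.70 = 719.70.

719.70 hours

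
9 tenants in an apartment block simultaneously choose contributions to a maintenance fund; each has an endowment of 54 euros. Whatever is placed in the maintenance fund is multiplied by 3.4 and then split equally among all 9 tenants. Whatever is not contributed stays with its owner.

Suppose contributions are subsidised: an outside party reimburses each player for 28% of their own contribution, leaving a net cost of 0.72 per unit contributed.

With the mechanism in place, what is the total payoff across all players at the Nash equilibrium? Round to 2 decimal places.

The effective private return is (3.4/9) / 0.72 = 0.5247, which is still under 1, so the mechanism doesn't change anyone's dominant strategy: zero contribution.
At the Nash equilibrium no one contributes; group total payoff = 9 × 54 = 486.

486.00 euros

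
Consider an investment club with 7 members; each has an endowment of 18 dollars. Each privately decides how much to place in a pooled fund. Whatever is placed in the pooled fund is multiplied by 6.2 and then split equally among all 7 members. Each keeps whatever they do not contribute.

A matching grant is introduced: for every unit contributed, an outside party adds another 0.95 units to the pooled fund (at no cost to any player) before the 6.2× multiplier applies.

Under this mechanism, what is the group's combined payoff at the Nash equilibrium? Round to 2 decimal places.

1523.34 dollars

The effective private return per unit is now 6.2 × 1.95 / 7 = 1.7271 > 1, so every player's dominant strategy flips to full contribution.
At the Nash equilibrium everyone contributes 18. Group total payoff = 6.2 × 1.95 × 126 = 1523.34.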